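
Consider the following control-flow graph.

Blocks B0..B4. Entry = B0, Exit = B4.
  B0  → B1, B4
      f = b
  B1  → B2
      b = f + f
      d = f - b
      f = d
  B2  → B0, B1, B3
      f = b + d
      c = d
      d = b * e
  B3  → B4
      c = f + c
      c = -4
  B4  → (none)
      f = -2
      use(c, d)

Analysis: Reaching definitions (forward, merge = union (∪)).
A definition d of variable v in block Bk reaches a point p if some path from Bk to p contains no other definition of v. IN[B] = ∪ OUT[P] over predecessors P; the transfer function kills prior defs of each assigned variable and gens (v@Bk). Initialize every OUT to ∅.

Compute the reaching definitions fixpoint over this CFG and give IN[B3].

Per-block solution:
  B0:  IN={b@B1, c@B2, d@B2, f@B2}  OUT={b@B1, c@B2, d@B2, f@B0}
  B1:  IN={b@B1, c@B2, d@B2, f@B0, f@B2}  OUT={b@B1, c@B2, d@B1, f@B1}
  B2:  IN={b@B1, c@B2, d@B1, f@B1}  OUT={b@B1, c@B2, d@B2, f@B2}
  B3:  IN={b@B1, c@B2, d@B2, f@B2}  OUT={b@B1, c@B3, d@B2, f@B2}
  B4:  IN={b@B1, c@B2, c@B3, d@B2, f@B0, f@B2}  OUT={b@B1, c@B2, c@B3, d@B2, f@B4}

Merge at B3: IN[B3] = OUT[B2] = {b@B1, c@B2, d@B2, f@B2}

Answer: {b@B1, c@B2, d@B2, f@B2}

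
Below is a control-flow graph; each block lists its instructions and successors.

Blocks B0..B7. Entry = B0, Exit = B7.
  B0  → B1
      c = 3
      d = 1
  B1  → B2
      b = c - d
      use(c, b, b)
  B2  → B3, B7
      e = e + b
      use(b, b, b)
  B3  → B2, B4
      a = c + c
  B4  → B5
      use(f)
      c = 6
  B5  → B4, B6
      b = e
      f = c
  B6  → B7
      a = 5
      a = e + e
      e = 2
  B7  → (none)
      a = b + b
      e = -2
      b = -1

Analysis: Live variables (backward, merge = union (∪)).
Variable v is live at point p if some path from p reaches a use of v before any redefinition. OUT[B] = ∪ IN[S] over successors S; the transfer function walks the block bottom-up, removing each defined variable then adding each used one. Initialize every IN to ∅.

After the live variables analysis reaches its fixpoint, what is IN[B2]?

Fixpoint table:
  B0: | IN={e, f} | OUT={c, d, e, f}
  B1: | IN={c, d, e, f} | OUT={b, c, e, f}
  B2: | IN={b, c, e, f} | OUT={b, c, e, f}
  B3: | IN={b, c, e, f} | OUT={b, c, e, f}
  B4: | IN={e, f} | OUT={c, e}
  B5: | IN={c, e} | OUT={b, e, f}
  B6: | IN={b, e} | OUT={b}
  B7: | IN={b} | OUT={}

Merge at B2: OUT[B2] = IN[B3] ⊔ IN[B7] = {b, c, e, f}
Applying B2's transfer function to that OUT value gives IN[B2] (row B2 above).

Answer: {b, c, e, f}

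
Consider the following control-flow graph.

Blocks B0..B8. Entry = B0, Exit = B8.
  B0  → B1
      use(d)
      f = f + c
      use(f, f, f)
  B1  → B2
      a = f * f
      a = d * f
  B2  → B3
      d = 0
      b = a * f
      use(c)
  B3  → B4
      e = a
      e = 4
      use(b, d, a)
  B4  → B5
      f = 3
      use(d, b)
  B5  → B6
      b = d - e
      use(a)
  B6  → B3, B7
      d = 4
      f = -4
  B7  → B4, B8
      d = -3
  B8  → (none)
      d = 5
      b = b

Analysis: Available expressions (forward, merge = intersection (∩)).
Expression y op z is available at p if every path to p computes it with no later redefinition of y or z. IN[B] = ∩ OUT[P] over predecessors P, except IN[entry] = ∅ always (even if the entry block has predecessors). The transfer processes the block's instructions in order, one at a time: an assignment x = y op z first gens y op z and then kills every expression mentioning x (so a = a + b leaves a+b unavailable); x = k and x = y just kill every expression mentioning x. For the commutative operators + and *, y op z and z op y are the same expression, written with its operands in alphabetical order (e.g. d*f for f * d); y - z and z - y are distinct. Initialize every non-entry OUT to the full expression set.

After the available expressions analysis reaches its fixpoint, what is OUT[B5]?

Fixpoint table:
  B0: | IN={} | OUT={}
  B1: | IN={} | OUT={d*f, f*f}
  B2: | IN={d*f, f*f} | OUT={a*f, f*f}
  B3: | IN={} | OUT={}
  B4: | IN={} | OUT={}
  B5: | IN={} | OUT={d-e}
  B6: | IN={d-e} | OUT={}
  B7: | IN={} | OUT={}
  B8: | IN={} | OUT={}

Merge at B5: IN[B5] = OUT[B4] = {}
Applying B5's transfer function to that IN value gives OUT[B5] (row B5 above).

Answer: {d-e}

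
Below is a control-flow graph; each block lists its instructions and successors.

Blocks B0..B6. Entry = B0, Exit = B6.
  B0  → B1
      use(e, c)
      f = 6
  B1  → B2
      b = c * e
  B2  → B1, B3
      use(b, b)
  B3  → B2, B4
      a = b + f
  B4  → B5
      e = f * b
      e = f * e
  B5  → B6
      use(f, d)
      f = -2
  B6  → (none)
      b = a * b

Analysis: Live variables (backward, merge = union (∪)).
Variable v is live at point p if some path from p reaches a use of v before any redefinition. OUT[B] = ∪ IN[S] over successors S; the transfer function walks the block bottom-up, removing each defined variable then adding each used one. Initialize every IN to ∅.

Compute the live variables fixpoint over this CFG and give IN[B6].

Answer: {a, b}

Trace:
Per-block solution:
  B0: | IN={c, d, e} | OUT={c, d, e, f}
  B1: | IN={c, d, e, f} | OUT={b, c, d, e, f}
  B2: | IN={b, c, d, e, f} | OUT={b, c, d, e, f}
  B3: | IN={b, c, d, e, f} | OUT={a, b, c, d, e, f}
  B4: | IN={a, b, d, f} | OUT={a, b, d, f}
  B5: | IN={a, b, d, f} | OUT={a, b}
  B6: | IN={a, b} | OUT={}

B6 is the boundary node: OUT[B6] = {}
Applying B6's transfer function to that OUT value gives IN[B6] (row B6 above).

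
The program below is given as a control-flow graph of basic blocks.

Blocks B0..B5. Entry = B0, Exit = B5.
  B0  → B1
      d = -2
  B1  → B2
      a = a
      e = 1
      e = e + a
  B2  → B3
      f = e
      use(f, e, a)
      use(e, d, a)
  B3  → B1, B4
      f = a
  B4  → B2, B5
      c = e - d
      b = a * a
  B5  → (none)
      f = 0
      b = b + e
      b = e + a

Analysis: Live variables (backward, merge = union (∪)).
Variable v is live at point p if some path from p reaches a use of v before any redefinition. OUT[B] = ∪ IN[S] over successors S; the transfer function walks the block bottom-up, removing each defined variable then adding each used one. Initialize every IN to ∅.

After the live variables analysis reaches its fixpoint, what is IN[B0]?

Answer: {a}

Derivation:
Converged values:
  B0: | IN={a} | OUT={a, d}
  B1: | IN={a, d} | OUT={a, d, e}
  B2: | IN={a, d, e} | OUT={a, d, e}
  B3: | IN={a, d, e} | OUT={a, d, e}
  B4: | IN={a, d, e} | OUT={a, b, d, e}
  B5: | IN={a, b, e} | OUT={}

Merge at B0: OUT[B0] = IN[B1] = {a, d}
Applying B0's transfer function to that OUT value gives IN[B0] (row B0 above).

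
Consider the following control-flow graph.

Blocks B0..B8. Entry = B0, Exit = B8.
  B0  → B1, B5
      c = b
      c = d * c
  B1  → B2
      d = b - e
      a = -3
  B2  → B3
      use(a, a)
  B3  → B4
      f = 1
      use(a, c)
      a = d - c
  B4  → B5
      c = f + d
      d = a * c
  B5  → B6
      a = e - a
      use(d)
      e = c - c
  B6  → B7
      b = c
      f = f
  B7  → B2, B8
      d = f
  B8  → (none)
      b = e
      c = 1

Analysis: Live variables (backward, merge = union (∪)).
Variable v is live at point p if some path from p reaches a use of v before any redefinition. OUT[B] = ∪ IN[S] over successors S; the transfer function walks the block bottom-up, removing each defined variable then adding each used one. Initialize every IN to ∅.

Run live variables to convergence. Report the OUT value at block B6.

Fixpoint table:
  B0: | IN={a, b, d, e, f} | OUT={a, b, c, d, e, f}
  B1: | IN={b, c, e} | OUT={a, c, d, e}
  B2: | IN={a, c, d, e} | OUT={a, c, d, e}
  B3: | IN={a, c, d, e} | OUT={a, d, e, f}
  B4: | IN={a, d, e, f} | OUT={a, c, d, e, f}
  B5: | IN={a, c, d, e, f} | OUT={a, c, e, f}
  B6: | IN={a, c, e, f} | OUT={a, c, e, f}
  B7: | IN={a, c, e, f} | OUT={a, c, d, e}
  B8: | IN={e} | OUT={}

Merge at B6: OUT[B6] = IN[B7] = {a, c, e, f}

Answer: {a, c, e, f}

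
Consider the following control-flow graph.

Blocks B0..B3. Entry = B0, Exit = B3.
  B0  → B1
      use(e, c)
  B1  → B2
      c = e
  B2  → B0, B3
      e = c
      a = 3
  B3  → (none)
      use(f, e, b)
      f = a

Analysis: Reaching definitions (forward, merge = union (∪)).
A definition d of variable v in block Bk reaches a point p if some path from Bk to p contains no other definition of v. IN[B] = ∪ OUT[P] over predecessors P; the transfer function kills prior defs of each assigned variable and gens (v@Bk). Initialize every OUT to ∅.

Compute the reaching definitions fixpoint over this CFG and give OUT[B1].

Answer: {a@B2, c@B1, e@B2}

Derivation:
Per-block solution:
  B0:  IN={a@B2, c@B1, e@B2}  OUT={a@B2, c@B1, e@B2}
  B1:  IN={a@B2, c@B1, e@B2}  OUT={a@B2, c@B1, e@B2}
  B2:  IN={a@B2, c@B1, e@B2}  OUT={a@B2, c@B1, e@B2}
  B3:  IN={a@B2, c@B1, e@B2}  OUT={a@B2, c@B1, e@B2, f@B3}

Merge at B1: IN[B1] = OUT[B0] = {a@B2, c@B1, e@B2}
Applying B1's transfer function to that IN value gives OUT[B1] (row B1 above).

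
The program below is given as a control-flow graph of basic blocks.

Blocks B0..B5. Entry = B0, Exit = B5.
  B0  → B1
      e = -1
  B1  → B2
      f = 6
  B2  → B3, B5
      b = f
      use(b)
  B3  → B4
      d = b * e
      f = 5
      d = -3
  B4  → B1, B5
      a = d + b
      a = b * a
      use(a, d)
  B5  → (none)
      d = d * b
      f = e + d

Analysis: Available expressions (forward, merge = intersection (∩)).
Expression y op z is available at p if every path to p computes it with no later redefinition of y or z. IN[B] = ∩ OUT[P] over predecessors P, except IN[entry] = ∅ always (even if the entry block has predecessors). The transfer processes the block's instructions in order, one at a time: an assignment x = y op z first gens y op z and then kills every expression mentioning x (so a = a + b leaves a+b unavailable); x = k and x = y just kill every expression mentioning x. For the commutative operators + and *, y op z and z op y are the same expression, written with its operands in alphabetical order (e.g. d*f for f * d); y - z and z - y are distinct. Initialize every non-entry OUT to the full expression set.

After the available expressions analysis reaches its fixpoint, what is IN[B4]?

Answer: {b*e}

Trace:
Per-block solution:
  B0: | IN={} | OUT={}
  B1: | IN={} | OUT={}
  B2: | IN={} | OUT={}
  B3: | IN={} | OUT={b*e}
  B4: | IN={b*e} | OUT={b*e, b+d}
  B5: | IN={} | OUT={d+e}

Merge at B4: IN[B4] = OUT[B3] = {b*e}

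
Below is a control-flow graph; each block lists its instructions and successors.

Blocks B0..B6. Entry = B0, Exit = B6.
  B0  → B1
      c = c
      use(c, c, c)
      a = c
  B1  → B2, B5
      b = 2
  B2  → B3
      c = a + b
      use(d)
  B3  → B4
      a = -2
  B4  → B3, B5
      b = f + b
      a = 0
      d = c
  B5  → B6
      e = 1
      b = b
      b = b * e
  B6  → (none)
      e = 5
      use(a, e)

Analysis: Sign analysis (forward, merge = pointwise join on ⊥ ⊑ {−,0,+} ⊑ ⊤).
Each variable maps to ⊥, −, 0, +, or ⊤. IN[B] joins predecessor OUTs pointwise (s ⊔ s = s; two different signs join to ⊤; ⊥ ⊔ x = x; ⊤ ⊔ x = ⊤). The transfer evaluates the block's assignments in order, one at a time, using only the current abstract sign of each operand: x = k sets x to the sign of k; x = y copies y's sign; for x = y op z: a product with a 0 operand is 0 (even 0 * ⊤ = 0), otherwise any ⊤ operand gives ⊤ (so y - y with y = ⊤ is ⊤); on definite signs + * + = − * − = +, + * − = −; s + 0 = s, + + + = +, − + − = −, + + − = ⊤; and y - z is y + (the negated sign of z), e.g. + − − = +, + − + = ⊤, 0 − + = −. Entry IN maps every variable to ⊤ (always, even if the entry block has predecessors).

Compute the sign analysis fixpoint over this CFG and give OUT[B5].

Answer: {a: ⊤, b: ⊤, c: ⊤, d: ⊤, e: +, f: ⊤}

Trace:
Per-block solution:
  B0: | IN=(all ⊤) | OUT=(all ⊤)
  B1: | IN=(all ⊤) | OUT={b:+; rest ⊤}
  B2: | IN={b:+; rest ⊤} | OUT={b:+; rest ⊤}
  B3: | IN=(all ⊤) | OUT={a:-; rest ⊤}
  B4: | IN={a:-; rest ⊤} | OUT={a:0; rest ⊤}
  B5: | IN=(all ⊤) | OUT={e:+; rest ⊤}
  B6: | IN={e:+; rest ⊤} | OUT={e:+; rest ⊤}

Merge at B5: IN[B5] = OUT[B1] ⊔ OUT[B4] = {a: ⊤, b: ⊤, c: ⊤, d: ⊤, e: ⊤, f: ⊤}
Applying B5's transfer function to that IN value gives OUT[B5] (row B5 above).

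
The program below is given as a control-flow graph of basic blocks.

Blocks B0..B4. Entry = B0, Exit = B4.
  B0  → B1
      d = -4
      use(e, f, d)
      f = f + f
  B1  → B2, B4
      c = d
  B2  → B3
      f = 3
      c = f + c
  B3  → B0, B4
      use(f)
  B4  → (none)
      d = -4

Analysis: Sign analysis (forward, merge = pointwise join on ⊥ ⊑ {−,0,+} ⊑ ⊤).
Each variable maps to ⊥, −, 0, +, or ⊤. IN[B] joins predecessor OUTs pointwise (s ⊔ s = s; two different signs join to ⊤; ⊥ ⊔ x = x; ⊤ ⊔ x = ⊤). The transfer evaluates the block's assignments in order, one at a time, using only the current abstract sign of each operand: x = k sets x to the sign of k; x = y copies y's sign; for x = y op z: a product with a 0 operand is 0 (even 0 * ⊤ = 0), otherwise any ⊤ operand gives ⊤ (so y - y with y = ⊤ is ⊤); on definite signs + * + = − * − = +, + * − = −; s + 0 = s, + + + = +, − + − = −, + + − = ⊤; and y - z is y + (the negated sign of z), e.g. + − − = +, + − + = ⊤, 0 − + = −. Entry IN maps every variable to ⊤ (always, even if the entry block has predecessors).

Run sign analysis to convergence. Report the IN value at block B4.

Per-block solution:
  B0:   IN=(all ⊤)   OUT={d:-; rest ⊤}
  B1:   IN={d:-; rest ⊤}   OUT={c:-, d:-; rest ⊤}
  B2:   IN={c:-, d:-; rest ⊤}   OUT={d:-, f:+; rest ⊤}
  B3:   IN={d:-, f:+; rest ⊤}   OUT={d:-, f:+; rest ⊤}
  B4:   IN={d:-; rest ⊤}   OUT={d:-; rest ⊤}

Merge at B4: IN[B4] = OUT[B1] ⊔ OUT[B3] = {a: ⊤, b: ⊤, c: ⊤, d: -, e: ⊤, f: ⊤}

Answer: {a: ⊤, b: ⊤, c: ⊤, d: -, e: ⊤, f: ⊤}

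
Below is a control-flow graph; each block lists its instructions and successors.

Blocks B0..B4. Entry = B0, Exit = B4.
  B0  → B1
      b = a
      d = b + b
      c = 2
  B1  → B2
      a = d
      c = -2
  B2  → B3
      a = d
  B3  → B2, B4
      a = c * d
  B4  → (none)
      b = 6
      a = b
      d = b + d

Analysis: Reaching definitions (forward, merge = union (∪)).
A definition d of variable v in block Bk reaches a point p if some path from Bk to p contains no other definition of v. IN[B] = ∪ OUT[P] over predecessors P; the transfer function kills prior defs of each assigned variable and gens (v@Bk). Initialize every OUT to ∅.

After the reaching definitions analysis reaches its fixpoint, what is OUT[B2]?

Answer: {a@B2, b@B0, c@B1, d@B0}

Working:
Converged values:
  B0:  IN={}  OUT={b@B0, c@B0, d@B0}
  B1:  IN={b@B0, c@B0, d@B0}  OUT={a@B1, b@B0, c@B1, d@B0}
  B2:  IN={a@B1, a@B3, b@B0, c@B1, d@B0}  OUT={a@B2, b@B0, c@B1, d@B0}
  B3:  IN={a@B2, b@B0, c@B1, d@B0}  OUT={a@B3, b@B0, c@B1, d@B0}
  B4:  IN={a@B3, b@B0, c@B1, d@B0}  OUT={a@B4, b@B4, c@B1, d@B4}

Merge at B2: IN[B2] = OUT[B1] ⊔ OUT[B3] = {a@B1, a@B3, b@B0, c@B1, d@B0}
Applying B2's transfer function to that IN value gives OUT[B2] (row B2 above).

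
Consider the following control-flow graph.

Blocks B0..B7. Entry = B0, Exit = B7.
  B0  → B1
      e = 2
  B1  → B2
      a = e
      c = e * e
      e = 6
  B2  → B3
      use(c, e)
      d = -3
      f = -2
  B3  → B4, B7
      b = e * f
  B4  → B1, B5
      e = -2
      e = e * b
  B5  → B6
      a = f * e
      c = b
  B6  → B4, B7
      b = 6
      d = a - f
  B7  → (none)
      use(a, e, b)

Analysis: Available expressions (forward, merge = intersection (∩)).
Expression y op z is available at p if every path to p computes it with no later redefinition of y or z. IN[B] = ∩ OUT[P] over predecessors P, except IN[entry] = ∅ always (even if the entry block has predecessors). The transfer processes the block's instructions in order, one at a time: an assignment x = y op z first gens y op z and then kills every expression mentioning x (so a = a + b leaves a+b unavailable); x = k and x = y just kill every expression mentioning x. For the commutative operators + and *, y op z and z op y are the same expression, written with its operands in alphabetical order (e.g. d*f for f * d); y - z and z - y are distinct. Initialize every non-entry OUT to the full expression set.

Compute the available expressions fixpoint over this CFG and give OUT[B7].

Answer: {e*f}

Working:
Per-block solution:
  B0: | IN={} | OUT={}
  B1: | IN={} | OUT={}
  B2: | IN={} | OUT={}
  B3: | IN={} | OUT={e*f}
  B4: | IN={e*f} | OUT={}
  B5: | IN={} | OUT={e*f}
  B6: | IN={e*f} | OUT={a-f, e*f}
  B7: | IN={e*f} | OUT={e*f}

Merge at B7: IN[B7] = OUT[B3] ∩ OUT[B6] = {e*f}
Applying B7's transfer function to that IN value gives OUT[B7] (row B7 above).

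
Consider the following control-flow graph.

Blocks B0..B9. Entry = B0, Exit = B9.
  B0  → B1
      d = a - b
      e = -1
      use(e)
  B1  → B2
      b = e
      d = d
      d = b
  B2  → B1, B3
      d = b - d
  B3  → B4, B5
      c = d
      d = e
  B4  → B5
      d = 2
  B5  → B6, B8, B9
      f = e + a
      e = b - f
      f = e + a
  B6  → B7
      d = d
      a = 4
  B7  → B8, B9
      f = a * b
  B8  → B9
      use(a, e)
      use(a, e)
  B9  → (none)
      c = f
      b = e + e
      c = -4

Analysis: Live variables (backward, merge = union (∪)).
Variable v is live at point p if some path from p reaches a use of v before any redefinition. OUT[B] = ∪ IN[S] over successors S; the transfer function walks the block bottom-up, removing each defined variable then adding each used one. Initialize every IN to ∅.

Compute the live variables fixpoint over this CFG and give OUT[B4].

Converged values:
  B0: | IN={a, b} | OUT={a, d, e}
  B1: | IN={a, d, e} | OUT={a, b, d, e}
  B2: | IN={a, b, d, e} | OUT={a, b, d, e}
  B3: | IN={a, b, d, e} | OUT={a, b, d, e}
  B4: | IN={a, b, e} | OUT={a, b, d, e}
  B5: | IN={a, b, d, e} | OUT={a, b, d, e, f}
  B6: | IN={b, d, e} | OUT={a, b, e}
  B7: | IN={a, b, e} | OUT={a, e, f}
  B8: | IN={a, e, f} | OUT={e, f}
  B9: | IN={e, f} | OUT={}

Merge at B4: OUT[B4] = IN[B5] = {a, b, d, e}

Answer: {a, b, d, e}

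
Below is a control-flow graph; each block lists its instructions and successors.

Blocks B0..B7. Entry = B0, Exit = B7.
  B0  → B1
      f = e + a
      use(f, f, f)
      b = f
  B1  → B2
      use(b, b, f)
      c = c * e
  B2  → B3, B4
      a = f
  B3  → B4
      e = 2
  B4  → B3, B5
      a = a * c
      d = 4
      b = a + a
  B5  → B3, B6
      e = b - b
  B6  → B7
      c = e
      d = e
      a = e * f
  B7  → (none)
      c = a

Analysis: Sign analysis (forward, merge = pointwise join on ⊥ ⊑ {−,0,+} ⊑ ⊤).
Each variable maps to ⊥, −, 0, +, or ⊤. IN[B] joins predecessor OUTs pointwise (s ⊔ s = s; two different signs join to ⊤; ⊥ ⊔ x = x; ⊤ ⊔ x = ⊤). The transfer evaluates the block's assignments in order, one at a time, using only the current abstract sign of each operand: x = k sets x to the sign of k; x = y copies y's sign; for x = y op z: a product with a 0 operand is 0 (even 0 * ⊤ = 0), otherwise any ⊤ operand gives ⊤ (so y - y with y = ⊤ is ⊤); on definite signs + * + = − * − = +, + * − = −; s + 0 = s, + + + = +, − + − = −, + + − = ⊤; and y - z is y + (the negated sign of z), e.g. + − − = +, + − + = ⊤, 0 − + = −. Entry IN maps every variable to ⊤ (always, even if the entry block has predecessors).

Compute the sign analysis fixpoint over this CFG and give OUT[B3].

Converged values:
  B0:  IN=(all ⊤)  OUT=(all ⊤)
  B1:  IN=(all ⊤)  OUT=(all ⊤)
  B2:  IN=(all ⊤)  OUT=(all ⊤)
  B3:  IN=(all ⊤)  OUT={e:+; rest ⊤}
  B4:  IN=(all ⊤)  OUT={d:+; rest ⊤}
  B5:  IN={d:+; rest ⊤}  OUT={d:+; rest ⊤}
  B6:  IN={d:+; rest ⊤}  OUT=(all ⊤)
  B7:  IN=(all ⊤)  OUT=(all ⊤)

Merge at B3: IN[B3] = OUT[B2] ⊔ OUT[B4] ⊔ OUT[B5] = {a: ⊤, b: ⊤, c: ⊤, d: ⊤, e: ⊤, f: ⊤}
Applying B3's transfer function to that IN value gives OUT[B3] (row B3 above).

Answer: {a: ⊤, b: ⊤, c: ⊤, d: ⊤, e: +, f: ⊤}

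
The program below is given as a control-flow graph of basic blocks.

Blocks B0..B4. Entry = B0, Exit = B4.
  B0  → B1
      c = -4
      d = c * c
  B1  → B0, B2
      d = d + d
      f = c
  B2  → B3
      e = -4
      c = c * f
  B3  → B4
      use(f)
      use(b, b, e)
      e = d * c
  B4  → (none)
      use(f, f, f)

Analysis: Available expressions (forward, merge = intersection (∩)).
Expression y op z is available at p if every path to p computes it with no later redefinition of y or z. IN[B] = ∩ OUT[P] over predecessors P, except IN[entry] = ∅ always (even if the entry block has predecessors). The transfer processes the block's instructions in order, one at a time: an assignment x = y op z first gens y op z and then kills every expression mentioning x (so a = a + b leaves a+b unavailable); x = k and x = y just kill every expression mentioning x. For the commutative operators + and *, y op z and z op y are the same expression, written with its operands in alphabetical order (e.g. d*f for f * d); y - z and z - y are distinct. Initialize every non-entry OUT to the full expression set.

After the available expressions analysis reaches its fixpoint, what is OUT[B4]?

Per-block solution:
  B0:   IN={}   OUT={c*c}
  B1:   IN={c*c}   OUT={c*c}
  B2:   IN={c*c}   OUT={}
  B3:   IN={}   OUT={c*d}
  B4:   IN={c*d}   OUT={c*d}

Merge at B4: IN[B4] = OUT[B3] = {c*d}
Applying B4's transfer function to that IN value gives OUT[B4] (row B4 above).

Answer: {c*d}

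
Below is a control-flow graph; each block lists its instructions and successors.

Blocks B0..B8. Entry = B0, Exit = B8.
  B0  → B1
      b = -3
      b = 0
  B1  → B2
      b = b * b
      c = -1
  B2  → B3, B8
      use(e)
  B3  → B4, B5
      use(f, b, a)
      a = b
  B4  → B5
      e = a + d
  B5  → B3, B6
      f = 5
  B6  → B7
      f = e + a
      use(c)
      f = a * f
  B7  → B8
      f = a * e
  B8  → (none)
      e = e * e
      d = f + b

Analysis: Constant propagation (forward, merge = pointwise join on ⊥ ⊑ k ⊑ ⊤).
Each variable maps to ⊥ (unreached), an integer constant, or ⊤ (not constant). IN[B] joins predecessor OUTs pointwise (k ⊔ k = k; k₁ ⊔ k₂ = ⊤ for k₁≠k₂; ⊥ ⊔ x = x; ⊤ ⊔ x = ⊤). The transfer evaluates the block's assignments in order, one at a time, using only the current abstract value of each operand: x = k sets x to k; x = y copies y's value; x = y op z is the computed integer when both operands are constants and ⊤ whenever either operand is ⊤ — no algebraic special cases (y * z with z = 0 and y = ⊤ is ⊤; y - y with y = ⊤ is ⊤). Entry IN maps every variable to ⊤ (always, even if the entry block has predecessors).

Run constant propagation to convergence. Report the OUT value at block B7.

Fixpoint table:
  B0: | IN=(all ⊤) | OUT={b:0; rest ⊤}
  B1: | IN={b:0; rest ⊤} | OUT={b:0, c:-1; rest ⊤}
  B2: | IN={b:0, c:-1; rest ⊤} | OUT={b:0, c:-1; rest ⊤}
  B3: | IN={b:0, c:-1; rest ⊤} | OUT={a:0, b:0, c:-1; rest ⊤}
  B4: | IN={a:0, b:0, c:-1; rest ⊤} | OUT={a:0, b:0, c:-1; rest ⊤}
  B5: | IN={a:0, b:0, c:-1; rest ⊤} | OUT={a:0, b:0, c:-1, f:5; rest ⊤}
  B6: | IN={a:0, b:0, c:-1, f:5; rest ⊤} | OUT={a:0, b:0, c:-1; rest ⊤}
  B7: | IN={a:0, b:0, c:-1; rest ⊤} | OUT={a:0, b:0, c:-1; rest ⊤}
  B8: | IN={b:0, c:-1; rest ⊤} | OUT={b:0, c:-1; rest ⊤}

Merge at B7: IN[B7] = OUT[B6] = {a: 0, b: 0, c: -1, d: ⊤, e: ⊤, f: ⊤}
Applying B7's transfer function to that IN value gives OUT[B7] (row B7 above).

Answer: {a: 0, b: 0, c: -1, d: ⊤, e: ⊤, f: ⊤}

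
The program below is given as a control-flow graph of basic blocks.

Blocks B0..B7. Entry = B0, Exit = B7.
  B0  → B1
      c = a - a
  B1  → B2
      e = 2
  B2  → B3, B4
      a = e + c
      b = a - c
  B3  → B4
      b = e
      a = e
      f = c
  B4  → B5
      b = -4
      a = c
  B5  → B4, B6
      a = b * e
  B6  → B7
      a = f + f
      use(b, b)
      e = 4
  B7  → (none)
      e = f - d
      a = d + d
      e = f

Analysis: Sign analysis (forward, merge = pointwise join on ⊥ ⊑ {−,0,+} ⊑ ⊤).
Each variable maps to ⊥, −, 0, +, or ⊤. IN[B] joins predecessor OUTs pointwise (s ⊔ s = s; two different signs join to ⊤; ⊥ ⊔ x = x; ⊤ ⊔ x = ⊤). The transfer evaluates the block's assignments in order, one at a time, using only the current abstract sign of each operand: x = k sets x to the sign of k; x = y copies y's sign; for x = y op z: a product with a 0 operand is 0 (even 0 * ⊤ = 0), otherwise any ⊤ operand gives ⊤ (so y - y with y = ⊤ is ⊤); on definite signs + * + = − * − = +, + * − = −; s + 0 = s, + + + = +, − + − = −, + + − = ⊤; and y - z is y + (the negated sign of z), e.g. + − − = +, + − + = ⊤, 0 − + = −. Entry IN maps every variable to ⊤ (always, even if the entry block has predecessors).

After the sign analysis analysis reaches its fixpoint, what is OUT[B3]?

Answer: {a: +, b: +, c: ⊤, d: ⊤, e: +, f: ⊤}

Derivation:
Converged values:
  B0:  IN=(all ⊤)  OUT=(all ⊤)
  B1:  IN=(all ⊤)  OUT={e:+; rest ⊤}
  B2:  IN={e:+; rest ⊤}  OUT={e:+; rest ⊤}
  B3:  IN={e:+; rest ⊤}  OUT={a:+, b:+, e:+; rest ⊤}
  B4:  IN={e:+; rest ⊤}  OUT={b:-, e:+; rest ⊤}
  B5:  IN={b:-, e:+; rest ⊤}  OUT={a:-, b:-, e:+; rest ⊤}
  B6:  IN={a:-, b:-, e:+; rest ⊤}  OUT={b:-, e:+; rest ⊤}
  B7:  IN={b:-, e:+; rest ⊤}  OUT={b:-; rest ⊤}

Merge at B3: IN[B3] = OUT[B2] = {a: ⊤, b: ⊤, c: ⊤, d: ⊤, e: +, f: ⊤}
Applying B3's transfer function to that IN value gives OUT[B3] (row B3 above).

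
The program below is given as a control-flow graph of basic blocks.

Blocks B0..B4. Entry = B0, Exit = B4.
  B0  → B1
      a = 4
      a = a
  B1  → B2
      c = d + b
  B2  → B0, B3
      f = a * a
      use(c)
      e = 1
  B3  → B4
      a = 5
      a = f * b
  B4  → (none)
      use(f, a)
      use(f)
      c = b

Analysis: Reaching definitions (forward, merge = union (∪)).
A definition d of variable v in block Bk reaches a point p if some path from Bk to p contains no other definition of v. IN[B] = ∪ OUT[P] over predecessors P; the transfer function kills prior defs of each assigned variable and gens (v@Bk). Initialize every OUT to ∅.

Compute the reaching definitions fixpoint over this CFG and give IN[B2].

Answer: {a@B0, c@B1, e@B2, f@B2}

Derivation:
Per-block solution:
  B0:   IN={a@B0, c@B1, e@B2, f@B2}   OUT={a@B0, c@B1, e@B2, f@B2}
  B1:   IN={a@B0, c@B1, e@B2, f@B2}   OUT={a@B0, c@B1, e@B2, f@B2}
  B2:   IN={a@B0, c@B1, e@B2, f@B2}   OUT={a@B0, c@B1, e@B2, f@B2}
  B3:   IN={a@B0, c@B1, e@B2, f@B2}   OUT={a@B3, c@B1, e@B2, f@B2}
  B4:   IN={a@B3, c@B1, e@B2, f@B2}   OUT={a@B3, c@B4, e@B2, f@B2}

Merge at B2: IN[B2] = OUT[B1] = {a@B0, c@B1, e@B2, f@B2}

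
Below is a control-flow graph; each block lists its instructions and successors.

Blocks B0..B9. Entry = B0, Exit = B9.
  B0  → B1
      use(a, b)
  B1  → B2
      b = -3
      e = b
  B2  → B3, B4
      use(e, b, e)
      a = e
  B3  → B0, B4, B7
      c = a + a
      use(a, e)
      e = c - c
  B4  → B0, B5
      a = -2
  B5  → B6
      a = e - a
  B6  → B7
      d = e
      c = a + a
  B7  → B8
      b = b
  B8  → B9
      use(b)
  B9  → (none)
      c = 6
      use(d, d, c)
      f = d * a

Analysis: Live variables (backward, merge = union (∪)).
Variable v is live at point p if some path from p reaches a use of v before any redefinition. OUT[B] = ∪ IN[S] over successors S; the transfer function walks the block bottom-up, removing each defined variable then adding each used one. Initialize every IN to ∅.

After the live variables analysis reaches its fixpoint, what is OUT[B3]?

Answer: {a, b, d, e}

Working:
Fixpoint table:
  B0:   IN={a, b, d}   OUT={d}
  B1:   IN={d}   OUT={b, d, e}
  B2:   IN={b, d, e}   OUT={a, b, d, e}
  B3:   IN={a, b, d, e}   OUT={a, b, d, e}
  B4:   IN={b, d, e}   OUT={a, b, d, e}
  B5:   IN={a, b, e}   OUT={a, b, e}
  B6:   IN={a, b, e}   OUT={a, b, d}
  B7:   IN={a, b, d}   OUT={a, b, d}
  B8:   IN={a, b, d}   OUT={a, d}
  B9:   IN={a, d}   OUT={}

Merge at B3: OUT[B3] = IN[B0] ⊔ IN[B4] ⊔ IN[B7] = {a, b, d, e}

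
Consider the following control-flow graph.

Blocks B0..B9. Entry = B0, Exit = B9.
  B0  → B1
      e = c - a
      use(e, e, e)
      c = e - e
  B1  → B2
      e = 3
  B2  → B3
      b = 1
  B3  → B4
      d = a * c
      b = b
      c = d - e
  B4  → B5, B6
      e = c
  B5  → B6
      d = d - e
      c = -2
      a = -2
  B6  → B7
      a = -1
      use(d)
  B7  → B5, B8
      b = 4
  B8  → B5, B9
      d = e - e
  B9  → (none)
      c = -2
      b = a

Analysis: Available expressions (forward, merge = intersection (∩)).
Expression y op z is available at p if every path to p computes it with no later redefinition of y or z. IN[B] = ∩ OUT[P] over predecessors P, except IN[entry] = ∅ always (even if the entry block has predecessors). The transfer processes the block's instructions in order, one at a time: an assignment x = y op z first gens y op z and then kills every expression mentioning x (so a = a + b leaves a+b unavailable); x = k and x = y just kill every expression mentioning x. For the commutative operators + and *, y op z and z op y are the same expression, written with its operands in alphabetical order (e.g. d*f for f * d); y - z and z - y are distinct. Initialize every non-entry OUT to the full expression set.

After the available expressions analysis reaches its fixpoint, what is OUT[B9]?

Per-block solution:
  B0:  IN={}  OUT={e-e}
  B1:  IN={e-e}  OUT={}
  B2:  IN={}  OUT={}
  B3:  IN={}  OUT={d-e}
  B4:  IN={d-e}  OUT={}
  B5:  IN={}  OUT={}
  B6:  IN={}  OUT={}
  B7:  IN={}  OUT={}
  B8:  IN={}  OUT={e-e}
  B9:  IN={e-e}  OUT={e-e}

Merge at B9: IN[B9] = OUT[B8] = {e-e}
Applying B9's transfer function to that IN value gives OUT[B9] (row B9 above).

Answer: {e-e}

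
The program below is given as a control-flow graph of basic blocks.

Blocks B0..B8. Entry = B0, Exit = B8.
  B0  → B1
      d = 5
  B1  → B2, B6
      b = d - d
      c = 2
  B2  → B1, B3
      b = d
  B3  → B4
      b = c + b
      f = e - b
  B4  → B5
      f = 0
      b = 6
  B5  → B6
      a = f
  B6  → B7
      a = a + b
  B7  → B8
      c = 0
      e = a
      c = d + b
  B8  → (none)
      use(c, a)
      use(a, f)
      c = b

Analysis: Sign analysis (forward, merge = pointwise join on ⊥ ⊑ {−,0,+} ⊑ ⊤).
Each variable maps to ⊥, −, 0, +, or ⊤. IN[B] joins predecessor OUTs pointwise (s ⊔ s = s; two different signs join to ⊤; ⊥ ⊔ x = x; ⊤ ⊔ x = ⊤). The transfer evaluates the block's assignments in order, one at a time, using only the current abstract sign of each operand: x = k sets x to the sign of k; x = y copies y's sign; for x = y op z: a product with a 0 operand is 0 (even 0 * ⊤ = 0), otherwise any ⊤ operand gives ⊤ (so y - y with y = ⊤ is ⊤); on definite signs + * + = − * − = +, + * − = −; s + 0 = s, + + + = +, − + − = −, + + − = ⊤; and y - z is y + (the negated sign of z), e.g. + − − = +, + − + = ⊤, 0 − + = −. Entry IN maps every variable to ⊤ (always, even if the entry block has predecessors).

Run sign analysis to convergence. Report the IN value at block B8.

Answer: {a: ⊤, b: ⊤, c: ⊤, d: +, e: ⊤, f: ⊤}

Derivation:
Fixpoint table:
  B0: | IN=(all ⊤) | OUT={d:+; rest ⊤}
  B1: | IN={d:+; rest ⊤} | OUT={c:+, d:+; rest ⊤}
  B2: | IN={c:+, d:+; rest ⊤} | OUT={b:+, c:+, d:+; rest ⊤}
  B3: | IN={b:+, c:+, d:+; rest ⊤} | OUT={b:+, c:+, d:+; rest ⊤}
  B4: | IN={b:+, c:+, d:+; rest ⊤} | OUT={b:+, c:+, d:+, f:0; rest ⊤}
  B5: | IN={b:+, c:+, d:+, f:0; rest ⊤} | OUT={a:0, b:+, c:+, d:+, f:0; rest ⊤}
  B6: | IN={c:+, d:+; rest ⊤} | OUT={c:+, d:+; rest ⊤}
  B7: | IN={c:+, d:+; rest ⊤} | OUT={d:+; rest ⊤}
  B8: | IN={d:+; rest ⊤} | OUT={d:+; rest ⊤}

Merge at B8: IN[B8] = OUT[B7] = {a: ⊤, b: ⊤, c: ⊤, d: +, e: ⊤, f: ⊤}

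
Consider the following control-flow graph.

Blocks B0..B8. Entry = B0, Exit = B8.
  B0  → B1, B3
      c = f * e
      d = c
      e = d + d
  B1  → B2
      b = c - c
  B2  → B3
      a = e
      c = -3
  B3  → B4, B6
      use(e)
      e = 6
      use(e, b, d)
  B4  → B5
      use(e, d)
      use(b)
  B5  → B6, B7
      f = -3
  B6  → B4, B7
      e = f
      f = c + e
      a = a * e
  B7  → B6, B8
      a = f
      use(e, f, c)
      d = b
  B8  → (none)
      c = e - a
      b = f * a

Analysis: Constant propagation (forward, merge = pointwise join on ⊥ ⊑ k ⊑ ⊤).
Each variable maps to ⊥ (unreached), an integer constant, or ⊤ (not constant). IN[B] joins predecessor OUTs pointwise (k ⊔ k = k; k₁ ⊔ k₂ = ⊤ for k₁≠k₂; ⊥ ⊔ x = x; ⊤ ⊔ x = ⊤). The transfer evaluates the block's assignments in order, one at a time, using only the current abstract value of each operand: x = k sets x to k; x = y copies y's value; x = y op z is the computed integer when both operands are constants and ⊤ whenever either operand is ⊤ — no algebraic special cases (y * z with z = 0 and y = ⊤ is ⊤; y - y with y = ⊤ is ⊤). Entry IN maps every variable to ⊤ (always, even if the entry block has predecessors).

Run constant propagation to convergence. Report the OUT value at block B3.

Per-block solution:
  B0:   IN=(all ⊤)   OUT=(all ⊤)
  B1:   IN=(all ⊤)   OUT=(all ⊤)
  B2:   IN=(all ⊤)   OUT={c:-3; rest ⊤}
  B3:   IN=(all ⊤)   OUT={e:6; rest ⊤}
  B4:   IN=(all ⊤)   OUT=(all ⊤)
  B5:   IN=(all ⊤)   OUT={f:-3; rest ⊤}
  B6:   IN=(all ⊤)   OUT=(all ⊤)
  B7:   IN=(all ⊤)   OUT=(all ⊤)
  B8:   IN=(all ⊤)   OUT=(all ⊤)

Merge at B3: IN[B3] = OUT[B0] ⊔ OUT[B2] = {a: ⊤, b: ⊤, c: ⊤, d: ⊤, e: ⊤, f: ⊤}
Applying B3's transfer function to that IN value gives OUT[B3] (row B3 above).

Answer: {a: ⊤, b: ⊤, c: ⊤, d: ⊤, e: 6, f: ⊤}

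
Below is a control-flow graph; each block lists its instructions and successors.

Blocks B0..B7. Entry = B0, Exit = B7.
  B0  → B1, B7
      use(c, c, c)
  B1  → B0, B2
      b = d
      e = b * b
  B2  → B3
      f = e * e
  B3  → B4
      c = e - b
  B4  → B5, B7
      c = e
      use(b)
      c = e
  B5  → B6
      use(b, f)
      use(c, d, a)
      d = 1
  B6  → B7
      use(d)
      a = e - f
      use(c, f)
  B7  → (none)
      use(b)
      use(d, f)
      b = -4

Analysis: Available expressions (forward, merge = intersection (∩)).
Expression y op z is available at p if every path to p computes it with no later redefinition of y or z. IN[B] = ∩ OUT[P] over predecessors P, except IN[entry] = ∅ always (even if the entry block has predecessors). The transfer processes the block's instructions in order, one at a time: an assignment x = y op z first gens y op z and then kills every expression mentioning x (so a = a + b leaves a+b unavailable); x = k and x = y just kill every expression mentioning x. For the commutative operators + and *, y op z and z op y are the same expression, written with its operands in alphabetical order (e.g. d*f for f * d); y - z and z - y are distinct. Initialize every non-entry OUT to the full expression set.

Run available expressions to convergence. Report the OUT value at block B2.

Answer: {b*b, e*e}

Working:
Fixpoint table:
  B0:   IN={}   OUT={}
  B1:   IN={}   OUT={b*b}
  B2:   IN={b*b}   OUT={b*b, e*e}
  B3:   IN={b*b, e*e}   OUT={b*b, e*e, e-b}
  B4:   IN={b*b, e*e, e-b}   OUT={b*b, e*e, e-b}
  B5:   IN={b*b, e*e, e-b}   OUT={b*b, e*e, e-b}
  B6:   IN={b*b, e*e, e-b}   OUT={b*b, e*e, e-b, e-f}
  B7:   IN={}   OUT={}

Merge at B2: IN[B2] = OUT[B1] = {b*b}
Applying B2's transfer function to that IN value gives OUT[B2] (row B2 above).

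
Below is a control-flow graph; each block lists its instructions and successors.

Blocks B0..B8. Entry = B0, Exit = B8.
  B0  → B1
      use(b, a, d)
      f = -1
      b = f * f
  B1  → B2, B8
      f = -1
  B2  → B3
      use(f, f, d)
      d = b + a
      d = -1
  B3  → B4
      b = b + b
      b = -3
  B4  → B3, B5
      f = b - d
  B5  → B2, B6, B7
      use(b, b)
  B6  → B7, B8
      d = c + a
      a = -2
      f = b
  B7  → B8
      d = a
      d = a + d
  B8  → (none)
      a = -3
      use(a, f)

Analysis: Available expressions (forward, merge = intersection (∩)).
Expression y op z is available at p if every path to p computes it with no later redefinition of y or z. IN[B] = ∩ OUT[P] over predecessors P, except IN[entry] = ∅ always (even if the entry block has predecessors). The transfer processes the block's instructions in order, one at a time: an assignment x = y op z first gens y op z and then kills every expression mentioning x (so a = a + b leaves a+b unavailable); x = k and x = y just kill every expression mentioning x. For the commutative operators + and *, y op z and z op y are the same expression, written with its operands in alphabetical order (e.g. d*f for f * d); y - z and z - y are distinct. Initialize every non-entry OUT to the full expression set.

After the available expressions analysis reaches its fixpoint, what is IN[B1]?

Fixpoint table:
  B0:  IN={}  OUT={f*f}
  B1:  IN={f*f}  OUT={}
  B2:  IN={}  OUT={a+b}
  B3:  IN={}  OUT={}
  B4:  IN={}  OUT={b-d}
  B5:  IN={b-d}  OUT={b-d}
  B6:  IN={b-d}  OUT={}
  B7:  IN={}  OUT={}
  B8:  IN={}  OUT={}

Merge at B1: IN[B1] = OUT[B0] = {f*f}

Answer: {f*f}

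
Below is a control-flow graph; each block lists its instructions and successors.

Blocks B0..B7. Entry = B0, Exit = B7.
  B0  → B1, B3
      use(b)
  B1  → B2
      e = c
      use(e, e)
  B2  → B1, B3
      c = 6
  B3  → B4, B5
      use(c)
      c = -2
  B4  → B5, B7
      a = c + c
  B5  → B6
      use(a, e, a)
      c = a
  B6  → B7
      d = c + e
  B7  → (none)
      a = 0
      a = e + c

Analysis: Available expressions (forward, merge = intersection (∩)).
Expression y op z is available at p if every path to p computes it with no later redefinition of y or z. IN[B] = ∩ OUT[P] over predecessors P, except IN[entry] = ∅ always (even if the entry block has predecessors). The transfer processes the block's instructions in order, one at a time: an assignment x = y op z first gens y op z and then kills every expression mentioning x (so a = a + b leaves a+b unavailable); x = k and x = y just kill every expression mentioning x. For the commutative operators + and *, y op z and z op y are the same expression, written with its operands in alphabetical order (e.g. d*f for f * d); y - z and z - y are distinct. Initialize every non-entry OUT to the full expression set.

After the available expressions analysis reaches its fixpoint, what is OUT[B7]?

Answer: {c+e}

Trace:
Fixpoint table:
  B0:  IN={}  OUT={}
  B1:  IN={}  OUT={}
  B2:  IN={}  OUT={}
  B3:  IN={}  OUT={}
  B4:  IN={}  OUT={c+c}
  B5:  IN={}  OUT={}
  B6:  IN={}  OUT={c+e}
  B7:  IN={}  OUT={c+e}

Merge at B7: IN[B7] = OUT[B4] ∩ OUT[B6] = {}
Applying B7's transfer function to that IN value gives OUT[B7] (row B7 above).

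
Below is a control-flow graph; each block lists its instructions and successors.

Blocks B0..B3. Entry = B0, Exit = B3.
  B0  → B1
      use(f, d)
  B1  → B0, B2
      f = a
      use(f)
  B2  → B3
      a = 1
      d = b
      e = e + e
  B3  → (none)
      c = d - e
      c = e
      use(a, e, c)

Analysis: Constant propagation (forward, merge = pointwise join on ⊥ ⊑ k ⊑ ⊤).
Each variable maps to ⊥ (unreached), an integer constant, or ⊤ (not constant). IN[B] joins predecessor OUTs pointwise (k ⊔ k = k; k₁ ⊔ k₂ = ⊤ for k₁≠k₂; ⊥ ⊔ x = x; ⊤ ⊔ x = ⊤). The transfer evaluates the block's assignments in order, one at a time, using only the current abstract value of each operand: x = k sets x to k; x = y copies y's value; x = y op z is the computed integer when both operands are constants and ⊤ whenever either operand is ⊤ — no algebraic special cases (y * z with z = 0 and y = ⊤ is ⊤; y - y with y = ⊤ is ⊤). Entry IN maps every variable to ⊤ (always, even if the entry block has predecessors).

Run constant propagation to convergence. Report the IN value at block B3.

Answer: {a: 1, b: ⊤, c: ⊤, d: ⊤, e: ⊤, f: ⊤}

Working:
Converged values:
  B0:  IN=(all ⊤)  OUT=(all ⊤)
  B1:  IN=(all ⊤)  OUT=(all ⊤)
  B2:  IN=(all ⊤)  OUT={a:1; rest ⊤}
  B3:  IN={a:1; rest ⊤}  OUT={a:1; rest ⊤}

Merge at B3: IN[B3] = OUT[B2] = {a: 1, b: ⊤, c: ⊤, d: ⊤, e: ⊤, f: ⊤}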